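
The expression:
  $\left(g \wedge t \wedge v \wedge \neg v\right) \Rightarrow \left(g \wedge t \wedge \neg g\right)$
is always true.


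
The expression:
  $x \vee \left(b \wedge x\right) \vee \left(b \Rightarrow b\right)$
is always true.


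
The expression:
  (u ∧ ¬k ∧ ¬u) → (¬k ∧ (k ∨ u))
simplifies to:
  True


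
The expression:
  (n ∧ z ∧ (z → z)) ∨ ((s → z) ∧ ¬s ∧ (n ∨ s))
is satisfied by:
  {z: True, n: True, s: False}
  {n: True, s: False, z: False}
  {z: True, s: True, n: True}


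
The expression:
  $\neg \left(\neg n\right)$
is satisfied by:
  {n: True}


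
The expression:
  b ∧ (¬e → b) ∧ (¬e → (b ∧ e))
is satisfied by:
  {e: True, b: True}


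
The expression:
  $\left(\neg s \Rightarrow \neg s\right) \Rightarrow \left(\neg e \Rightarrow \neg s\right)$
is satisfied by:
  {e: True, s: False}
  {s: False, e: False}
  {s: True, e: True}


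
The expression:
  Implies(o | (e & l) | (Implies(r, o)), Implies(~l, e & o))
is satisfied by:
  {l: True, e: True, r: True, o: False}
  {l: True, e: True, r: False, o: False}
  {l: True, r: True, o: False, e: False}
  {l: True, r: False, o: False, e: False}
  {l: True, e: True, o: True, r: True}
  {l: True, e: True, o: True, r: False}
  {l: True, o: True, r: True, e: False}
  {l: True, o: True, r: False, e: False}
  {e: True, o: False, r: True, l: False}
  {r: True, l: False, o: False, e: False}
  {e: True, o: True, r: True, l: False}
  {e: True, o: True, l: False, r: False}


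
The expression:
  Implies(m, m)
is always true.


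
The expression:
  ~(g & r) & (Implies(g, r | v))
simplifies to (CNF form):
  (v | ~g) & (~g | ~r)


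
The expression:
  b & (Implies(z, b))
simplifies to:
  b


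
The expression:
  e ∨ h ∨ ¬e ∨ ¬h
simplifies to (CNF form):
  True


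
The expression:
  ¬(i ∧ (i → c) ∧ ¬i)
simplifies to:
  True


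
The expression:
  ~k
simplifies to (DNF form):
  ~k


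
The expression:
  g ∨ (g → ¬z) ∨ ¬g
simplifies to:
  True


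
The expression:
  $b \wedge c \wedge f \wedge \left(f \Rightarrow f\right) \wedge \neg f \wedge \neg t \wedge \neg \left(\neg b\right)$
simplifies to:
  $\text{False}$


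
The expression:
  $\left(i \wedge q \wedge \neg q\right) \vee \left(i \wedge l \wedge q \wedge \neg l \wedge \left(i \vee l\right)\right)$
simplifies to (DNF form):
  $\text{False}$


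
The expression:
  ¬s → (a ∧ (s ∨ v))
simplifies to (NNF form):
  s ∨ (a ∧ v)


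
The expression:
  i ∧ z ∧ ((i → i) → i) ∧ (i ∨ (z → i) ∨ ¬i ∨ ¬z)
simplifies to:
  i ∧ z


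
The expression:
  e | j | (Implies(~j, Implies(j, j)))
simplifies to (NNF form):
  True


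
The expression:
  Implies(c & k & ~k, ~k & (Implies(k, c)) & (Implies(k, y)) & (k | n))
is always true.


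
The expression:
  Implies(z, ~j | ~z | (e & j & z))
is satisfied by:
  {e: True, z: False, j: False}
  {e: False, z: False, j: False}
  {j: True, e: True, z: False}
  {j: True, e: False, z: False}
  {z: True, e: True, j: False}
  {z: True, e: False, j: False}
  {z: True, j: True, e: True}


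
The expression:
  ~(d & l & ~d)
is always true.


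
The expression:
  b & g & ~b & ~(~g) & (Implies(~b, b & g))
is never true.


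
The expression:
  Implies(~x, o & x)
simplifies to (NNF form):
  x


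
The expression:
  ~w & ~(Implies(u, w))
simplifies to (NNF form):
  u & ~w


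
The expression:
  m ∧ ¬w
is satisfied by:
  {m: True, w: False}


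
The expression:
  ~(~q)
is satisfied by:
  {q: True}


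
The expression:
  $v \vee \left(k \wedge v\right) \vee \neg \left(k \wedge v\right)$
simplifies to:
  $\text{True}$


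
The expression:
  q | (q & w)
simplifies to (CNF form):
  q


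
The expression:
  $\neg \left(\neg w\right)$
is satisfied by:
  {w: True}


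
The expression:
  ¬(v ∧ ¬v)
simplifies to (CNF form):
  True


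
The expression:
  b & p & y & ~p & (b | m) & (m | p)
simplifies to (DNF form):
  False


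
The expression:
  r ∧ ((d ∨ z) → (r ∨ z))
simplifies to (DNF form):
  r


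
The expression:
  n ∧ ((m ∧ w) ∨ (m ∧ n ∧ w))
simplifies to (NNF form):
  m ∧ n ∧ w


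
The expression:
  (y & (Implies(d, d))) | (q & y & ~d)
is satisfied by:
  {y: True}


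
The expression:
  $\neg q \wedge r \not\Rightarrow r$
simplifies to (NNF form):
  $\text{False}$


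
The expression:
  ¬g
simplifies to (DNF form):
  ¬g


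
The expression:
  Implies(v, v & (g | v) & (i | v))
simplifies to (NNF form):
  True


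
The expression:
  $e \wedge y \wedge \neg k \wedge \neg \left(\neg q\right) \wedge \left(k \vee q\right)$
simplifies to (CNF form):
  $e \wedge q \wedge y \wedge \neg k$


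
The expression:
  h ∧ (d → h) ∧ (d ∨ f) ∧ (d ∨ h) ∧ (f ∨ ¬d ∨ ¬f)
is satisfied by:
  {h: True, d: True, f: True}
  {h: True, d: True, f: False}
  {h: True, f: True, d: False}


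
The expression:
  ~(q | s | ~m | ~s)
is never true.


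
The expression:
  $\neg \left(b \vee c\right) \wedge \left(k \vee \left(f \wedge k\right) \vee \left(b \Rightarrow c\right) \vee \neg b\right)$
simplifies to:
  $\neg b \wedge \neg c$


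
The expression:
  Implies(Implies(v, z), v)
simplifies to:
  v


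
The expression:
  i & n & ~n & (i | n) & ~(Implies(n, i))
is never true.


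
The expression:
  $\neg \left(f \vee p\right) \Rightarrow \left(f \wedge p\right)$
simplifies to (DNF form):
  $f \vee p$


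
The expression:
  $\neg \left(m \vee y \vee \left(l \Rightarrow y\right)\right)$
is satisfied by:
  {l: True, y: False, m: False}


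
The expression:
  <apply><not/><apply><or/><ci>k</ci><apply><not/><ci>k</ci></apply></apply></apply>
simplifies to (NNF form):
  <false/>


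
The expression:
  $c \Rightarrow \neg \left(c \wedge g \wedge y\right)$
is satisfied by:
  {g: False, c: False, y: False}
  {y: True, g: False, c: False}
  {c: True, g: False, y: False}
  {y: True, c: True, g: False}
  {g: True, y: False, c: False}
  {y: True, g: True, c: False}
  {c: True, g: True, y: False}


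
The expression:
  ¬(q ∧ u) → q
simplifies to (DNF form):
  q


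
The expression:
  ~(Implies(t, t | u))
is never true.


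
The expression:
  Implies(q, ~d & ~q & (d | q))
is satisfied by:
  {q: False}


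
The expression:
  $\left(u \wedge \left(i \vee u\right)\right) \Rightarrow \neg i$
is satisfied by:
  {u: False, i: False}
  {i: True, u: False}
  {u: True, i: False}


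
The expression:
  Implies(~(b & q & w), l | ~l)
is always true.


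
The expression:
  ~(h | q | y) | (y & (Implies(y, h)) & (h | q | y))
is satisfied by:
  {y: True, h: True, q: False}
  {y: True, h: True, q: True}
  {q: False, h: False, y: False}


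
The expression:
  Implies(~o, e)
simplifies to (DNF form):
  e | o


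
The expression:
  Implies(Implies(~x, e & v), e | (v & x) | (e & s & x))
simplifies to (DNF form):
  e | v | ~x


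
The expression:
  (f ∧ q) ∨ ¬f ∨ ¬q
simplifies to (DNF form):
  True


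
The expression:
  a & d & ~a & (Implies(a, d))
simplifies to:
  False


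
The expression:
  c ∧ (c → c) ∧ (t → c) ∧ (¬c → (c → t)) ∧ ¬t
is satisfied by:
  {c: True, t: False}


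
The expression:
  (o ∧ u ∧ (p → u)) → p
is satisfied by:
  {p: True, u: False, o: False}
  {u: False, o: False, p: False}
  {o: True, p: True, u: False}
  {o: True, u: False, p: False}
  {p: True, u: True, o: False}
  {u: True, p: False, o: False}
  {o: True, u: True, p: True}


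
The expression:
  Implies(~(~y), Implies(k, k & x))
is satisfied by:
  {x: True, k: False, y: False}
  {k: False, y: False, x: False}
  {x: True, y: True, k: False}
  {y: True, k: False, x: False}
  {x: True, k: True, y: False}
  {k: True, x: False, y: False}
  {x: True, y: True, k: True}


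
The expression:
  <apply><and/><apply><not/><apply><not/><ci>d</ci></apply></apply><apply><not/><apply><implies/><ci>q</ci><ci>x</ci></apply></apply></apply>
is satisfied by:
  {d: True, q: True, x: False}


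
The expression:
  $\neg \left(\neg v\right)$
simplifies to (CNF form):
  $v$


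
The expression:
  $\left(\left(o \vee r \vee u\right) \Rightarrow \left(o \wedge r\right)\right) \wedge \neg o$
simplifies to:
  $\neg o \wedge \neg r \wedge \neg u$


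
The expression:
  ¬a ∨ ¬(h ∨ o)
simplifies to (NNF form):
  (¬h ∧ ¬o) ∨ ¬a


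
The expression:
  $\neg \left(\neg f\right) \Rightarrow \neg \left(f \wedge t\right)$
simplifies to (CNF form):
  $\neg f \vee \neg t$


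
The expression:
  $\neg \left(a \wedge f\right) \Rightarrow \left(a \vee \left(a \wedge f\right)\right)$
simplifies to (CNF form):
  $a$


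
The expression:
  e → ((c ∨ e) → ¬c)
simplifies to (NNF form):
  ¬c ∨ ¬e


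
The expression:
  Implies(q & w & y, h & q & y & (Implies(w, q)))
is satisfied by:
  {h: True, w: False, q: False, y: False}
  {y: False, w: False, h: False, q: False}
  {y: True, h: True, w: False, q: False}
  {y: True, w: False, h: False, q: False}
  {q: True, h: True, y: False, w: False}
  {q: True, y: False, w: False, h: False}
  {q: True, y: True, h: True, w: False}
  {q: True, y: True, w: False, h: False}
  {h: True, w: True, q: False, y: False}
  {w: True, q: False, h: False, y: False}
  {y: True, w: True, h: True, q: False}
  {y: True, w: True, q: False, h: False}
  {h: True, w: True, q: True, y: False}
  {w: True, q: True, y: False, h: False}
  {y: True, w: True, q: True, h: True}


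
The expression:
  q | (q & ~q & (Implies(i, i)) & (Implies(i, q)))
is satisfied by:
  {q: True}


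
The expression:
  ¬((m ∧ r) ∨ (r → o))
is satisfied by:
  {r: True, o: False, m: False}


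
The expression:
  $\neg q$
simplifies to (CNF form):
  $\neg q$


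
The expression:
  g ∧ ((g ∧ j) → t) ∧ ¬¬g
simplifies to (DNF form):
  (g ∧ t) ∨ (g ∧ ¬j)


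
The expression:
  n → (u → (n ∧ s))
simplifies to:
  s ∨ ¬n ∨ ¬u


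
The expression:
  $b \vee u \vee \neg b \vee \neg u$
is always true.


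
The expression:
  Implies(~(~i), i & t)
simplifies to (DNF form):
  t | ~i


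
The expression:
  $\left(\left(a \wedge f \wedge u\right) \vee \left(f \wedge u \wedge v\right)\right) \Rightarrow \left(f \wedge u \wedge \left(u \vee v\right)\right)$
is always true.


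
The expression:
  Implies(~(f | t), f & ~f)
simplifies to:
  f | t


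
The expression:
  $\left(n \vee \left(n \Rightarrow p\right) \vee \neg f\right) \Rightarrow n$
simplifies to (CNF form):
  $n$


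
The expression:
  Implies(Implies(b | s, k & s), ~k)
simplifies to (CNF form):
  (b | ~k) & (~k | ~s)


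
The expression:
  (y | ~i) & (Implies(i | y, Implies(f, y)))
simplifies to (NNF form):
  y | ~i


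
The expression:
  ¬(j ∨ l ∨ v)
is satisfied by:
  {v: False, l: False, j: False}


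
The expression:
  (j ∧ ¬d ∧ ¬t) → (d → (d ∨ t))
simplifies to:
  True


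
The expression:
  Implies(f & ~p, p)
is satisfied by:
  {p: True, f: False}
  {f: False, p: False}
  {f: True, p: True}


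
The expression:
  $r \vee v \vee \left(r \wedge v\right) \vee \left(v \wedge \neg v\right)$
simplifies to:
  $r \vee v$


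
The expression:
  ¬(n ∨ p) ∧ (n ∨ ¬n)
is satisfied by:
  {n: False, p: False}


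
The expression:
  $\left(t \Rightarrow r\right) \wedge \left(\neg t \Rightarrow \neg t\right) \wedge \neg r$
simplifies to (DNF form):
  $\neg r \wedge \neg t$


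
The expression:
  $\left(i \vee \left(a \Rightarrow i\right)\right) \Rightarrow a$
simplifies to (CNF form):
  $a$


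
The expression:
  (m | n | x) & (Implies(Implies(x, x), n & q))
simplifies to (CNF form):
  n & q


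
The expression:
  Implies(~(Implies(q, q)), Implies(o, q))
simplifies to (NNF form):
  True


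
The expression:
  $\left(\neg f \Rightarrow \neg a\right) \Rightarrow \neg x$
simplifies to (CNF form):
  $\left(a \vee \neg x\right) \wedge \left(\neg f \vee \neg x\right)$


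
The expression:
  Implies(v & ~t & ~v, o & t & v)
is always true.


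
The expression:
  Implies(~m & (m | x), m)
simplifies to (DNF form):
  m | ~x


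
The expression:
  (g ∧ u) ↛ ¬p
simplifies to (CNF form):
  g ∧ p ∧ u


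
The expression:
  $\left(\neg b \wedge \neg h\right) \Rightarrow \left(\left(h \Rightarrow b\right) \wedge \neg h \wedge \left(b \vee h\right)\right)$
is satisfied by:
  {b: True, h: True}
  {b: True, h: False}
  {h: True, b: False}


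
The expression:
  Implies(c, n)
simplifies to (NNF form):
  n | ~c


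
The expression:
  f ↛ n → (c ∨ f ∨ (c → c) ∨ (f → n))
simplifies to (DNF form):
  True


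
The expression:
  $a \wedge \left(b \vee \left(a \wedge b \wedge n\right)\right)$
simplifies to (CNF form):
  $a \wedge b$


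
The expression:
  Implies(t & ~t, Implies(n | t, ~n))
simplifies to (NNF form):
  True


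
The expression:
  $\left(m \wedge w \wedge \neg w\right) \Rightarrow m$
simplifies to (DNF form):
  $\text{True}$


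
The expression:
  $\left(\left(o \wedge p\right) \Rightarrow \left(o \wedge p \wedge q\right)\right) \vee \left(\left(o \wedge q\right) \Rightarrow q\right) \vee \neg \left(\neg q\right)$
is always true.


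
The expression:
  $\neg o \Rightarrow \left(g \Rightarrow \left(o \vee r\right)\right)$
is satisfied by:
  {r: True, o: True, g: False}
  {r: True, g: False, o: False}
  {o: True, g: False, r: False}
  {o: False, g: False, r: False}
  {r: True, o: True, g: True}
  {r: True, g: True, o: False}
  {o: True, g: True, r: False}


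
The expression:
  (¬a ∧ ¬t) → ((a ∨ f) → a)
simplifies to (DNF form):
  a ∨ t ∨ ¬f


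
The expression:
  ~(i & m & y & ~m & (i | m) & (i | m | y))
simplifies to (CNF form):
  True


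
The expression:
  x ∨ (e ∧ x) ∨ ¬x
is always true.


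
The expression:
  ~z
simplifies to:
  ~z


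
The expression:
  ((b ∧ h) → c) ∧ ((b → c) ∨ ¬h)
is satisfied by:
  {c: True, h: False, b: False}
  {h: False, b: False, c: False}
  {b: True, c: True, h: False}
  {b: True, h: False, c: False}
  {c: True, h: True, b: False}
  {h: True, c: False, b: False}
  {b: True, h: True, c: True}


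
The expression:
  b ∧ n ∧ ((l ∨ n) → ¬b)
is never true.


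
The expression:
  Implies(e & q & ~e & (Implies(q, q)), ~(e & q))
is always true.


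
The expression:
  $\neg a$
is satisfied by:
  {a: False}


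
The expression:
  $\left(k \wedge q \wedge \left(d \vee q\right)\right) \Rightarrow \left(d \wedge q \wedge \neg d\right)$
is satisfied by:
  {k: False, q: False}
  {q: True, k: False}
  {k: True, q: False}


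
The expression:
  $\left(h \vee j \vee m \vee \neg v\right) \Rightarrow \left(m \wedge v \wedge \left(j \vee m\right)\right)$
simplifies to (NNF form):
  $v \wedge \left(m \vee \neg h\right) \wedge \left(m \vee \neg j\right)$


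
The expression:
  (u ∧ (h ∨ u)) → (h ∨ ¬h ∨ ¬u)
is always true.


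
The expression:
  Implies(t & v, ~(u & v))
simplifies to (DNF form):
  ~t | ~u | ~v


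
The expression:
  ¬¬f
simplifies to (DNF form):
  f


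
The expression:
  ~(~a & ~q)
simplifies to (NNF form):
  a | q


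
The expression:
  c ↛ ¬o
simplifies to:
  c ∧ o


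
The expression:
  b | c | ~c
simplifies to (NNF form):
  True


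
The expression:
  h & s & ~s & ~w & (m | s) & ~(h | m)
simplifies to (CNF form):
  False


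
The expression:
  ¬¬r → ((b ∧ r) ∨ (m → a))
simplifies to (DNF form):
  a ∨ b ∨ ¬m ∨ ¬r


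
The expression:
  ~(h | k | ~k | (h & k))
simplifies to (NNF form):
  False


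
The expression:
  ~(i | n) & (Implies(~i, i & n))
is never true.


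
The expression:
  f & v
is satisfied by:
  {f: True, v: True}


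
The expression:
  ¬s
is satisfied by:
  {s: False}


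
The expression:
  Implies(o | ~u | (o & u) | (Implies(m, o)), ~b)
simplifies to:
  ~b | (m & u & ~o)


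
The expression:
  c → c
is always true.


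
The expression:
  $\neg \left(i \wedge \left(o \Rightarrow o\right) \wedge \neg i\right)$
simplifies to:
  $\text{True}$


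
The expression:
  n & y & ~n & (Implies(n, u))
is never true.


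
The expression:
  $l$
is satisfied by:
  {l: True}


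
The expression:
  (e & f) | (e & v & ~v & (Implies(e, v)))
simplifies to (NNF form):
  e & f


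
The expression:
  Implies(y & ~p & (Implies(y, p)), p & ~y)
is always true.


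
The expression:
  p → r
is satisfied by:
  {r: True, p: False}
  {p: False, r: False}
  {p: True, r: True}


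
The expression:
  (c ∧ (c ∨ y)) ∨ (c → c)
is always true.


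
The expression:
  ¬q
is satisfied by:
  {q: False}


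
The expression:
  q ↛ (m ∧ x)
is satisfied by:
  {q: True, m: False, x: False}
  {x: True, q: True, m: False}
  {m: True, q: True, x: False}


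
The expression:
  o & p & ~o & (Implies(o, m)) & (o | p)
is never true.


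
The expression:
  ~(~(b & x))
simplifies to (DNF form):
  b & x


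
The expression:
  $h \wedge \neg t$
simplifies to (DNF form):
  $h \wedge \neg t$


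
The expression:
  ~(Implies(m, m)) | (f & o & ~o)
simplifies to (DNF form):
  False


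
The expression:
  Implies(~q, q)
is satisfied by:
  {q: True}


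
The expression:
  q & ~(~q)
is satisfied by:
  {q: True}


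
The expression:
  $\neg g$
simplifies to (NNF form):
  $\neg g$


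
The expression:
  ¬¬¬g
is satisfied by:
  {g: False}


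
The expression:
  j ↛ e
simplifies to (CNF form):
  j ∧ ¬e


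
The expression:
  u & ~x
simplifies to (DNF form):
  u & ~x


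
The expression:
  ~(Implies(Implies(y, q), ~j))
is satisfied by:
  {j: True, q: True, y: False}
  {j: True, q: False, y: False}
  {j: True, y: True, q: True}


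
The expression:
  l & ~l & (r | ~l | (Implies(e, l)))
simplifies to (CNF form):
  False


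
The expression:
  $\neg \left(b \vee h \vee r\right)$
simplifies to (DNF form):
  $\neg b \wedge \neg h \wedge \neg r$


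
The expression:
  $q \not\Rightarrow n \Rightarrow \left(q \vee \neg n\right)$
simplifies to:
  $\text{True}$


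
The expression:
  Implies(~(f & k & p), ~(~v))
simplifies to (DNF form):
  v | (f & k & p)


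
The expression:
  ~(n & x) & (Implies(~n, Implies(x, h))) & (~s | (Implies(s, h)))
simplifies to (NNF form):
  (h & ~n) | (h & ~x) | (~s & ~x)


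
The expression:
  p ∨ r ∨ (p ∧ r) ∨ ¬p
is always true.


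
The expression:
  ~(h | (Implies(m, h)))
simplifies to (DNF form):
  m & ~h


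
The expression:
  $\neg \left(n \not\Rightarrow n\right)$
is always true.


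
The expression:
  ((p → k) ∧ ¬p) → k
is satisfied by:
  {k: True, p: True}
  {k: True, p: False}
  {p: True, k: False}


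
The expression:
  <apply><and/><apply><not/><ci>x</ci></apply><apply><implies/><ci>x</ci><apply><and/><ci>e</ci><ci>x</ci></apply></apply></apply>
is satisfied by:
  {x: False}


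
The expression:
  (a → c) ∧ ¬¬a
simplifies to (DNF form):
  a ∧ c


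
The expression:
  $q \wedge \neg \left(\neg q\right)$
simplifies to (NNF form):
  $q$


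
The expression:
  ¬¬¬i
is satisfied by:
  {i: False}


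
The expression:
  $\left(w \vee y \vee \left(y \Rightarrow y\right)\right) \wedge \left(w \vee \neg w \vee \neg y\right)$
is always true.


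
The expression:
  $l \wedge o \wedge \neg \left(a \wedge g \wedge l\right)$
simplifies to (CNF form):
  $l \wedge o \wedge \left(\neg a \vee \neg g\right)$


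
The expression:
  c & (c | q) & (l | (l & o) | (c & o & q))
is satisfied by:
  {o: True, l: True, c: True, q: True}
  {o: True, l: True, c: True, q: False}
  {l: True, c: True, q: True, o: False}
  {l: True, c: True, q: False, o: False}
  {o: True, c: True, q: True, l: False}


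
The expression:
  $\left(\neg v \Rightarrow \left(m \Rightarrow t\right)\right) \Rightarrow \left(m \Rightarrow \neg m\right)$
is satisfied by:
  {t: False, m: False, v: False}
  {v: True, t: False, m: False}
  {t: True, v: False, m: False}
  {v: True, t: True, m: False}
  {m: True, v: False, t: False}


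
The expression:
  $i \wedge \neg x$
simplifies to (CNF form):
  $i \wedge \neg x$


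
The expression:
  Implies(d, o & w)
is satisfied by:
  {w: True, o: True, d: False}
  {w: True, o: False, d: False}
  {o: True, w: False, d: False}
  {w: False, o: False, d: False}
  {d: True, w: True, o: True}


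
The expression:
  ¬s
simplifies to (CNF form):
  ¬s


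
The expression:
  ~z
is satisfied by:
  {z: False}


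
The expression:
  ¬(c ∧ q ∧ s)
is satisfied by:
  {s: False, c: False, q: False}
  {q: True, s: False, c: False}
  {c: True, s: False, q: False}
  {q: True, c: True, s: False}
  {s: True, q: False, c: False}
  {q: True, s: True, c: False}
  {c: True, s: True, q: False}


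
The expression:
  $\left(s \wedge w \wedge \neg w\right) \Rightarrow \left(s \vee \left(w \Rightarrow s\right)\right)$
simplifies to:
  $\text{True}$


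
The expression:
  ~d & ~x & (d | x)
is never true.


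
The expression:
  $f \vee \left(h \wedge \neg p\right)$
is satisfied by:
  {f: True, h: True, p: False}
  {f: True, h: False, p: False}
  {f: True, p: True, h: True}
  {f: True, p: True, h: False}
  {h: True, p: False, f: False}


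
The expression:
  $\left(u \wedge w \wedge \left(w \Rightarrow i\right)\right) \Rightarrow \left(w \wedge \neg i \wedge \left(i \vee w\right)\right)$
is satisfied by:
  {w: False, u: False, i: False}
  {i: True, w: False, u: False}
  {u: True, w: False, i: False}
  {i: True, u: True, w: False}
  {w: True, i: False, u: False}
  {i: True, w: True, u: False}
  {u: True, w: True, i: False}


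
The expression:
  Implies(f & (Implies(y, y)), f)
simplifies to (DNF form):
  True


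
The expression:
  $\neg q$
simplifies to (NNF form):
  $\neg q$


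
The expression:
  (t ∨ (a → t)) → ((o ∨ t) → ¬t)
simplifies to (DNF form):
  ¬t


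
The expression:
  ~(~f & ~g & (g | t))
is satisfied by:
  {g: True, f: True, t: False}
  {g: True, f: False, t: False}
  {f: True, g: False, t: False}
  {g: False, f: False, t: False}
  {g: True, t: True, f: True}
  {g: True, t: True, f: False}
  {t: True, f: True, g: False}


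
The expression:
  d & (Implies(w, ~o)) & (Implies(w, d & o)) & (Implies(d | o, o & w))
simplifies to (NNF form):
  False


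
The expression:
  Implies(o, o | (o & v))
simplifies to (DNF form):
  True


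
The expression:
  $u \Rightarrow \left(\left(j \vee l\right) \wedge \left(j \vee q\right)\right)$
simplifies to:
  $j \vee \left(l \wedge q\right) \vee \neg u$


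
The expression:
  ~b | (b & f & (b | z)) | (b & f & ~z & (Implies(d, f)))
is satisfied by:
  {f: True, b: False}
  {b: False, f: False}
  {b: True, f: True}


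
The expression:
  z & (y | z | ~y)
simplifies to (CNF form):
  z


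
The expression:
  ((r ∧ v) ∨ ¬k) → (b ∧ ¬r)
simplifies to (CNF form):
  (b ∨ k) ∧ (k ∨ ¬r) ∧ (¬r ∨ ¬v) ∧ (b ∨ k ∨ ¬r) ∧ (b ∨ k ∨ ¬v) ∧ (b ∨ ¬r ∨ ¬v) ∧ (k ∨ ¬r ∨ ¬v)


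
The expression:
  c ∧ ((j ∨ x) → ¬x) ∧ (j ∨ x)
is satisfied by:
  {c: True, j: True, x: False}


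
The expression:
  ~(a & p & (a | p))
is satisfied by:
  {p: False, a: False}
  {a: True, p: False}
  {p: True, a: False}


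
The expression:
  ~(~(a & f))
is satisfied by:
  {a: True, f: True}


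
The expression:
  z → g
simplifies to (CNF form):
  g ∨ ¬z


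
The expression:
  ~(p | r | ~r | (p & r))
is never true.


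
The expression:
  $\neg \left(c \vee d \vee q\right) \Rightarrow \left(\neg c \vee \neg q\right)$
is always true.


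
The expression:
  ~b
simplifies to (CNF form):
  ~b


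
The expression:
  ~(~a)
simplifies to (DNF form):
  a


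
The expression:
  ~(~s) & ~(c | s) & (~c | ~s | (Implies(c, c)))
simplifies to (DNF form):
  False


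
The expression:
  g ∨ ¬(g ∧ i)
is always true.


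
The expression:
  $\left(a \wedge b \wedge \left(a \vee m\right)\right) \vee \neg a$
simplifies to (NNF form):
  $b \vee \neg a$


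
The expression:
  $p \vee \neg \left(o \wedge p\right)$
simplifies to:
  $\text{True}$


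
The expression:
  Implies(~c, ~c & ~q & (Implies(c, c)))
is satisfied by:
  {c: True, q: False}
  {q: False, c: False}
  {q: True, c: True}


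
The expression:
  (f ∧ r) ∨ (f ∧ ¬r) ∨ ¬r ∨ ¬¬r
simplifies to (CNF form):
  True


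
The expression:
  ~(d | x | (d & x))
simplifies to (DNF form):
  ~d & ~x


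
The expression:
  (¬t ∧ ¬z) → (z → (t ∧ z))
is always true.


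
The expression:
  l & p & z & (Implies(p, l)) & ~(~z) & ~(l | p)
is never true.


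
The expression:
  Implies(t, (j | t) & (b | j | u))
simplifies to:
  b | j | u | ~t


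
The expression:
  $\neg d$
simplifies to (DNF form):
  $\neg d$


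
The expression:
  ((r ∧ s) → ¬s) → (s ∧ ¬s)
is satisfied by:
  {r: True, s: True}


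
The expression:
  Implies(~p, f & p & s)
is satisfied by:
  {p: True}


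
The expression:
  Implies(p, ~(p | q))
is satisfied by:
  {p: False}


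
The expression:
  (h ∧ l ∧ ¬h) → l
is always true.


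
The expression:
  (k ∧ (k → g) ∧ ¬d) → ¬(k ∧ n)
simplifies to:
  d ∨ ¬g ∨ ¬k ∨ ¬n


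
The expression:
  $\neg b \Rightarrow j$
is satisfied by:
  {b: True, j: True}
  {b: True, j: False}
  {j: True, b: False}


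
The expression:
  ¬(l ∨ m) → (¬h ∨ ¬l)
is always true.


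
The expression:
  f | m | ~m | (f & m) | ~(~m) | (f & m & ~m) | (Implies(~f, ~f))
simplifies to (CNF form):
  True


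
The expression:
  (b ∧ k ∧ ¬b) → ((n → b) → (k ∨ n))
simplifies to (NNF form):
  True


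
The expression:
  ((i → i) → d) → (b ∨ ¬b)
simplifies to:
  True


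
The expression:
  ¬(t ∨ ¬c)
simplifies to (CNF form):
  c ∧ ¬t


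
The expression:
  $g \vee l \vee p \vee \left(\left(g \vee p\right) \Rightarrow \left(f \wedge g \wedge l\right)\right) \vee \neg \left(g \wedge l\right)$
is always true.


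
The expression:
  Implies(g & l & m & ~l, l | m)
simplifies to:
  True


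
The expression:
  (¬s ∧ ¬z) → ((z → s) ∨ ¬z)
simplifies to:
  True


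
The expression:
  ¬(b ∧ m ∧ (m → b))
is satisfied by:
  {m: False, b: False}
  {b: True, m: False}
  {m: True, b: False}


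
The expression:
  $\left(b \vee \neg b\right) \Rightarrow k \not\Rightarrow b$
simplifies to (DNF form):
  $k \wedge \neg b$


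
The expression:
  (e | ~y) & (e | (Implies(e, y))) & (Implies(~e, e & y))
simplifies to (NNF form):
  e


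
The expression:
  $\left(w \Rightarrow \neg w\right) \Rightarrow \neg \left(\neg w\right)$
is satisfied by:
  {w: True}


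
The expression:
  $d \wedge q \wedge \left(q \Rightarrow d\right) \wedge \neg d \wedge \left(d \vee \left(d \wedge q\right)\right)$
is never true.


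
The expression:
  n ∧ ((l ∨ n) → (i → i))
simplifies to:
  n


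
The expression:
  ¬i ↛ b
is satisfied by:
  {b: True, i: False}
  {i: False, b: False}
  {i: True, b: True}


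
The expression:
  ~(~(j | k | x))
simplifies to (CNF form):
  j | k | x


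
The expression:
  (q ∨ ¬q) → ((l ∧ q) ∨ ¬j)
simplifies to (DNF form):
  (l ∧ q) ∨ ¬j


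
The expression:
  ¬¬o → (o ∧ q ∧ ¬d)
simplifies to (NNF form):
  (q ∧ ¬d) ∨ ¬o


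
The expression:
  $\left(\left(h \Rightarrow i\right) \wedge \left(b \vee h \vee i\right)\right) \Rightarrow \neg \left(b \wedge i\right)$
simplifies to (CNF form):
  $\neg b \vee \neg i$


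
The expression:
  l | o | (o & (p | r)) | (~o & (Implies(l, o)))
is always true.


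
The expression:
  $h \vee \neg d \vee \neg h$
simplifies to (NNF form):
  $\text{True}$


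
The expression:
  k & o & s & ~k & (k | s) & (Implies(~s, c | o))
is never true.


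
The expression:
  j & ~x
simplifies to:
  j & ~x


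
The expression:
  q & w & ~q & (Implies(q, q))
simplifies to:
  False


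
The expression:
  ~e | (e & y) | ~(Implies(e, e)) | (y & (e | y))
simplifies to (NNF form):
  y | ~e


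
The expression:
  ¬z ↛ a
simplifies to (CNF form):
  a ∨ ¬z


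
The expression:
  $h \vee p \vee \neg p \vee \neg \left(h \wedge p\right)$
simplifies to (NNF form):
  $\text{True}$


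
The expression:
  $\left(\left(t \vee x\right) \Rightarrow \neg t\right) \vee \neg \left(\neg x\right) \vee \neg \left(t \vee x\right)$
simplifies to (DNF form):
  $x \vee \neg t$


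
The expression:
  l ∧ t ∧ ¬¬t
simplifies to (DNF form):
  l ∧ t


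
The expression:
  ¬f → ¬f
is always true.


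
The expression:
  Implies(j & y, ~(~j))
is always true.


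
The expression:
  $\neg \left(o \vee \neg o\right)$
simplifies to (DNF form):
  $\text{False}$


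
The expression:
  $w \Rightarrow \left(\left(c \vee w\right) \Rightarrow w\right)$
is always true.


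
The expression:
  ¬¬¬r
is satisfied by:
  {r: False}


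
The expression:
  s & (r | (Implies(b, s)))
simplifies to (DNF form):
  s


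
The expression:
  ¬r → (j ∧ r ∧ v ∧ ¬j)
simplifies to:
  r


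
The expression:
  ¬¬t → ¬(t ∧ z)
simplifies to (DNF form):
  ¬t ∨ ¬z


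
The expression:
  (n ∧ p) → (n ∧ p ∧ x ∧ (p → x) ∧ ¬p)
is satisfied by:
  {p: False, n: False}
  {n: True, p: False}
  {p: True, n: False}


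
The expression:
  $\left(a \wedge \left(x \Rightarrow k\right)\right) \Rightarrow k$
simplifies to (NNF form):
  $k \vee x \vee \neg a$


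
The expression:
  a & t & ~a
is never true.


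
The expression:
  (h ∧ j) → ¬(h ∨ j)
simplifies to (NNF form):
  ¬h ∨ ¬j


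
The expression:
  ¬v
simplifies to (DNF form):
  ¬v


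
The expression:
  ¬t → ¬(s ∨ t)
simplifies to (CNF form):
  t ∨ ¬s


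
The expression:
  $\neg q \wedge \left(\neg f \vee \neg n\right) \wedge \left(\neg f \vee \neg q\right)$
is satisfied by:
  {q: False, n: False, f: False}
  {f: True, q: False, n: False}
  {n: True, q: False, f: False}


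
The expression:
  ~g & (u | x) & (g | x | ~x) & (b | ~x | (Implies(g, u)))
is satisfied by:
  {x: True, u: True, g: False}
  {x: True, g: False, u: False}
  {u: True, g: False, x: False}


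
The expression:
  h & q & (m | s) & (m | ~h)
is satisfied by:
  {h: True, m: True, q: True}


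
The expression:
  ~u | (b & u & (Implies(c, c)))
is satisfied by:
  {b: True, u: False}
  {u: False, b: False}
  {u: True, b: True}


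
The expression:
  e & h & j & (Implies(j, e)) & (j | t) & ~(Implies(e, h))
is never true.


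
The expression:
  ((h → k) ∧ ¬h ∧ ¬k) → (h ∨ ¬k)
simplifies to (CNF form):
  True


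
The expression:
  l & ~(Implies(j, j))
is never true.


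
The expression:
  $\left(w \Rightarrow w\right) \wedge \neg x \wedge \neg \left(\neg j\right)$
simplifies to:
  $j \wedge \neg x$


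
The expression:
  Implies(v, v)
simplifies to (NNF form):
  True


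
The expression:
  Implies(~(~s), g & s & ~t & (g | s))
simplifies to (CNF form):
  (g | ~s) & (~s | ~t)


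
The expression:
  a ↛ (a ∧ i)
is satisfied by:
  {a: True, i: False}


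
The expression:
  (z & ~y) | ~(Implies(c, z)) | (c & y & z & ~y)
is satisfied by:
  {c: True, z: False, y: False}
  {y: True, c: True, z: False}
  {c: True, z: True, y: False}
  {z: True, y: False, c: False}


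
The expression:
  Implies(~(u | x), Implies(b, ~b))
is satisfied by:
  {x: True, u: True, b: False}
  {x: True, u: False, b: False}
  {u: True, x: False, b: False}
  {x: False, u: False, b: False}
  {x: True, b: True, u: True}
  {x: True, b: True, u: False}
  {b: True, u: True, x: False}


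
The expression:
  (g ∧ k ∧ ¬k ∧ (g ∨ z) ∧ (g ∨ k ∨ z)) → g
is always true.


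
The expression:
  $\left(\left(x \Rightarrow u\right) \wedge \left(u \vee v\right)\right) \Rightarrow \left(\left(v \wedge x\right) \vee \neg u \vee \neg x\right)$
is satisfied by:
  {v: True, u: False, x: False}
  {u: False, x: False, v: False}
  {x: True, v: True, u: False}
  {x: True, u: False, v: False}
  {v: True, u: True, x: False}
  {u: True, v: False, x: False}
  {x: True, u: True, v: True}


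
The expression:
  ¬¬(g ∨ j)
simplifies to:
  g ∨ j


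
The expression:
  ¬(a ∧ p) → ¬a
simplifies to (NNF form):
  p ∨ ¬a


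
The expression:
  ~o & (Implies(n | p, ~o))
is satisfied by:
  {o: False}


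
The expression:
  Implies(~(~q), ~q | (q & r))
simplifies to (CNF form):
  r | ~q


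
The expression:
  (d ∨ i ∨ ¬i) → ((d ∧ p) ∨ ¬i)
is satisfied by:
  {p: True, d: True, i: False}
  {p: True, d: False, i: False}
  {d: True, p: False, i: False}
  {p: False, d: False, i: False}
  {i: True, p: True, d: True}


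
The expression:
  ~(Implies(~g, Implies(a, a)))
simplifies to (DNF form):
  False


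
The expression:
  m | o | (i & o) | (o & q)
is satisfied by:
  {o: True, m: True}
  {o: True, m: False}
  {m: True, o: False}


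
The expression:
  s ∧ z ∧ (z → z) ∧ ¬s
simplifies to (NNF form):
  False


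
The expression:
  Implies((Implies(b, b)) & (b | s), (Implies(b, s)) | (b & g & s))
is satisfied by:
  {s: True, b: False}
  {b: False, s: False}
  {b: True, s: True}


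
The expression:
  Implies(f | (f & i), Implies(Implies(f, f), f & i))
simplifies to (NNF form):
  i | ~f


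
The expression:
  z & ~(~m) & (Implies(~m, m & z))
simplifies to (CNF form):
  m & z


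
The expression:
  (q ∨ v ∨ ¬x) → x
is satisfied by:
  {x: True}


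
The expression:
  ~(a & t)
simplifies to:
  ~a | ~t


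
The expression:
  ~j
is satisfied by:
  {j: False}


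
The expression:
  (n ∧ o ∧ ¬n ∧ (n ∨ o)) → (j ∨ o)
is always true.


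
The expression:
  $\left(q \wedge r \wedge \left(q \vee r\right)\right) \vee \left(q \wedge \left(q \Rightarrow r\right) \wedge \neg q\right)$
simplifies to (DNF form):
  $q \wedge r$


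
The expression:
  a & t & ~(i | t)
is never true.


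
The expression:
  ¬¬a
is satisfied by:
  {a: True}


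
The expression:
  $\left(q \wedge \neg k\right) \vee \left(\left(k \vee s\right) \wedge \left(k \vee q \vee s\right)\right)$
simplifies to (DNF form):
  $k \vee q \vee s$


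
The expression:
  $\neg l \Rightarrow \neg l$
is always true.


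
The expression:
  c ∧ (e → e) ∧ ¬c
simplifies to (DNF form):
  False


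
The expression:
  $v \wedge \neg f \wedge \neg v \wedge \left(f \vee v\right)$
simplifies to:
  $\text{False}$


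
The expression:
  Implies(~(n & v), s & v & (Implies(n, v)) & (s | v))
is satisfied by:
  {n: True, s: True, v: True}
  {n: True, v: True, s: False}
  {s: True, v: True, n: False}


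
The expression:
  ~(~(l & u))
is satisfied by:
  {u: True, l: True}


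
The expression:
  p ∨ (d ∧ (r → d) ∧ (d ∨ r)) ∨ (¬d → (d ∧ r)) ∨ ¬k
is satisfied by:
  {d: True, p: True, k: False}
  {d: True, k: False, p: False}
  {p: True, k: False, d: False}
  {p: False, k: False, d: False}
  {d: True, p: True, k: True}
  {d: True, k: True, p: False}
  {p: True, k: True, d: False}


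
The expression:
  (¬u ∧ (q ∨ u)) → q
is always true.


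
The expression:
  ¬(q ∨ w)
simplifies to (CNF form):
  ¬q ∧ ¬w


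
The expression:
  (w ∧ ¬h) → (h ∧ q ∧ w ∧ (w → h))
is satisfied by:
  {h: True, w: False}
  {w: False, h: False}
  {w: True, h: True}


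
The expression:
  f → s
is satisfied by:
  {s: True, f: False}
  {f: False, s: False}
  {f: True, s: True}


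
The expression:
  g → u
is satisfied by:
  {u: True, g: False}
  {g: False, u: False}
  {g: True, u: True}


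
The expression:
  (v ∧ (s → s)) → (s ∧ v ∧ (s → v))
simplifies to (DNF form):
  s ∨ ¬v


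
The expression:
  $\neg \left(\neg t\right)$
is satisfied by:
  {t: True}


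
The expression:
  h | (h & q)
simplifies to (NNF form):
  h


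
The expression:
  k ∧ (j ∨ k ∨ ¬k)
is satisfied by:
  {k: True}


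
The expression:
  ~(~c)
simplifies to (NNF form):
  c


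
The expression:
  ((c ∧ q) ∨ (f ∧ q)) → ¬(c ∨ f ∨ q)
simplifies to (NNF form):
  (¬c ∧ ¬f) ∨ ¬q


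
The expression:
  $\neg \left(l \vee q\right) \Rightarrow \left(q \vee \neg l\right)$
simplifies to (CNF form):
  $\text{True}$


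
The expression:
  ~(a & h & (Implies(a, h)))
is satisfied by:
  {h: False, a: False}
  {a: True, h: False}
  {h: True, a: False}


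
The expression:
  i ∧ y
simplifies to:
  i ∧ y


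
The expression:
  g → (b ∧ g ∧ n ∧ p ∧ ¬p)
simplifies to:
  ¬g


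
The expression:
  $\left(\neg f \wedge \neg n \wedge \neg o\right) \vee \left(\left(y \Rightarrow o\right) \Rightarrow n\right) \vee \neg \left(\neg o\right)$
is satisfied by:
  {n: True, y: True, o: True, f: False}
  {n: True, y: True, o: False, f: False}
  {n: True, o: True, y: False, f: False}
  {n: True, o: False, y: False, f: False}
  {y: True, o: True, n: False, f: False}
  {y: True, o: False, n: False, f: False}
  {o: True, n: False, y: False, f: False}
  {o: False, n: False, y: False, f: False}
  {f: True, n: True, y: True, o: True}
  {f: True, n: True, y: True, o: False}
  {f: True, n: True, o: True, y: False}
  {f: True, n: True, o: False, y: False}
  {f: True, y: True, o: True, n: False}
  {f: True, y: True, o: False, n: False}
  {f: True, o: True, y: False, n: False}


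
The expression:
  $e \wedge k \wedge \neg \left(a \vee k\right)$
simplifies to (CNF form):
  $\text{False}$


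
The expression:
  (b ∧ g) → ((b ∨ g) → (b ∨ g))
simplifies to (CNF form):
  True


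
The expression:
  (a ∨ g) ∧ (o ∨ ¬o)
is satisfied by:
  {a: True, g: True}
  {a: True, g: False}
  {g: True, a: False}


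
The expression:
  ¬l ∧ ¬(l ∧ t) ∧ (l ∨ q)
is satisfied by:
  {q: True, l: False}


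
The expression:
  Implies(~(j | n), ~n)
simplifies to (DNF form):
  True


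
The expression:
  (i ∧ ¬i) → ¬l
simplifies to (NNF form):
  True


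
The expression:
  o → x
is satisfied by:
  {x: True, o: False}
  {o: False, x: False}
  {o: True, x: True}
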